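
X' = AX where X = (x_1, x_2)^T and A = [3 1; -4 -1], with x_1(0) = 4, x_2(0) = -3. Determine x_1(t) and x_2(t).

x_1(t) = 5te^(t) + 4e^(t), x_2(t) = -10te^(t) - 3e^(t)

Coefficient matrix A = [[3, 1], [-4, -1]].
Characteristic polynomial det(A - λI) = λ^2 - 2λ + 1 = 0.
Single eigenvalue λ = 1 with algebraic multiplicity 2.
Eigenvector v = (-1,2); generalized eigenvector w with (A-λI)w=v is (-1,1).
General solution: e^(t)[C_1·v + C_2·(t·v + w)].
Applying x_1(0)=4, x_2(0)=-3 gives C_1=1, C_2=-5.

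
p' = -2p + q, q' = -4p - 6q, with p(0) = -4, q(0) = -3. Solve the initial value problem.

p(t) = -11te^(-4t) - 4e^(-4t), q(t) = 22te^(-4t) - 3e^(-4t)

Coefficient matrix A = [[-2, 1], [-4, -6]].
Characteristic polynomial det(A - λI) = λ^2 + 8λ + 16 = 0.
Single eigenvalue λ = -4 with algebraic multiplicity 2.
Eigenvector v = (-1,2); generalized eigenvector w with (A-λI)w=v is (1,-3).
General solution: e^(-4t)[C_1·v + C_2·(t·v + w)].
Applying p(0)=-4, q(0)=-3 gives C_1=15, C_2=11.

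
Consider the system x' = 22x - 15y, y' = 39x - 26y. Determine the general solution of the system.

Coefficient matrix A = [[22, -15], [39, -26]].
Characteristic polynomial det(A - λI) = λ^2 + 4λ + 13 = 0.
Eigenvalues λ = -2 ± 3i (complex conjugate pair).
For λ=-2+3i: an eigenvector is (-2,-3) - i(-1,-2) = (-2 + i, -3 + 2i).
A real fundamental pair from Re and Im of e^((-2+3i)t)v: X_1 = e^(-2t)(cos(3t)·(-2,-3) + sin(3t)·(-1,-2)), X_2 = e^(-2t)(sin(3t)·(-2,-3) - cos(3t)·(-1,-2)).
General solution: c_1X_1 + c_2X_2.

x(t) = -c_1e^(-2t)sin(3t) - 2c_1e^(-2t)cos(3t) - 2c_2e^(-2t)sin(3t) + c_2e^(-2t)cos(3t), y(t) = -2c_1e^(-2t)sin(3t) - 3c_1e^(-2t)cos(3t) - 3c_2e^(-2t)sin(3t) + 2c_2e^(-2t)cos(3t)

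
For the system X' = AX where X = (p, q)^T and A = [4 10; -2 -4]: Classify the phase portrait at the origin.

A = [[4,10],[-2,-4]]; det(A-λI) = λ^2 + 4.
λ = 0 ± 2i: zero real part.

center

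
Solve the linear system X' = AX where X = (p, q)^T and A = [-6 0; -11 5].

Coefficient matrix A = [[-6, 0], [-11, 5]].
Characteristic polynomial det(A - λI) = λ^2 + λ - 30 = 0.
Eigenvalues λ = 5, -6.
For λ=5: (A-λI) row 1 is [-11, 0], so an eigenvector is (0, 1).
For λ=-6: (A-λI) row 2 is [-11, 11], so an eigenvector is (-1, -1).
General solution: c_1e^(5t)(0,1) + c_2e^(-6t)(-1,-1).

p(t) = -c_2e^(-6t), q(t) = c_1e^(5t) - c_2e^(-6t)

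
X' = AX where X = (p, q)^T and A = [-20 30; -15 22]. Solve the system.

Coefficient matrix A = [[-20, 30], [-15, 22]].
Characteristic polynomial det(A - λI) = λ^2 - 2λ + 10 = 0.
Eigenvalues λ = 1 ± 3i (complex conjugate pair).
For λ=1+3i: an eigenvector is (1,1) - i(3,2) = (1 - 3i, 1 - 2i).
A real fundamental pair from Re and Im of e^((1+3i)t)v: X_1 = e^(t)(cos(3t)·(1,1) + sin(3t)·(3,2)), X_2 = e^(t)(sin(3t)·(1,1) - cos(3t)·(3,2)).
General solution: C_1X_1 + C_2X_2.

p(t) = 3C_1e^(t)sin(3t) + C_1e^(t)cos(3t) + C_2e^(t)sin(3t) - 3C_2e^(t)cos(3t), q(t) = 2C_1e^(t)sin(3t) + C_1e^(t)cos(3t) + C_2e^(t)sin(3t) - 2C_2e^(t)cos(3t)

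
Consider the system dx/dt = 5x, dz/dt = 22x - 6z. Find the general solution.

x(t) = -C_1e^(5t), z(t) = -2C_1e^(5t) - C_2e^(-6t)

Coefficient matrix A = [[5, 0], [22, -6]].
Characteristic polynomial det(A - λI) = λ^2 + λ - 30 = 0.
Eigenvalues λ = 5, -6.
For λ=5: (A-λI) row 2 is [22, -11], so an eigenvector is (-1, -2).
For λ=-6: (A-λI) row 1 is [11, 0], so an eigenvector is (0, -1).
General solution: C_1e^(5t)(-1,-2) + C_2e^(-6t)(0,-1).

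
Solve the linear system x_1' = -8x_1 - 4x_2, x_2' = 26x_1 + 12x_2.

Coefficient matrix A = [[-8, -4], [26, 12]].
Characteristic polynomial det(A - λI) = λ^2 - 4λ + 8 = 0.
Eigenvalues λ = 2 ± 2i (complex conjugate pair).
For λ=2+2i: an eigenvector is (-1,2) - i(1,-3) = (-1 - i, 2 + 3i).
A real fundamental pair from Re and Im of e^((2+2i)t)v: X_1 = e^(2t)(cos(2t)·(-1,2) + sin(2t)·(1,-3)), X_2 = e^(2t)(sin(2t)·(-1,2) - cos(2t)·(1,-3)).
General solution: C_1X_1 + C_2X_2.

x_1(t) = C_1e^(2t)sin(2t) - C_1e^(2t)cos(2t) - C_2e^(2t)sin(2t) - C_2e^(2t)cos(2t), x_2(t) = -3C_1e^(2t)sin(2t) + 2C_1e^(2t)cos(2t) + 2C_2e^(2t)sin(2t) + 3C_2e^(2t)cos(2t)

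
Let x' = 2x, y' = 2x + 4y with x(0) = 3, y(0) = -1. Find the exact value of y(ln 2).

20

A = [[2,0],[2,4]]; eigenvalues λ = 2, 4.
Eigenvectors: (1,-1) for λ=2, (0,-1) for λ=4.
From the initial condition, c_1 = 3, c_2 = -2.
y(ln 2) = (3)(2^2)(-1) + (-2)(2^4)(-1) = 20.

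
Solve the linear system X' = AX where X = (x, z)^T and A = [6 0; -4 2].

x(t) = -C_2e^(6t), z(t) = C_1e^(2t) + C_2e^(6t)

Coefficient matrix A = [[6, 0], [-4, 2]].
Characteristic polynomial det(A - λI) = λ^2 - 8λ + 12 = 0.
Eigenvalues λ = 2, 6.
For λ=2: (A-λI) row 1 is [4, 0], so an eigenvector is (0, 1).
For λ=6: (A-λI) row 2 is [-4, -4], so an eigenvector is (-1, 1).
General solution: C_1e^(2t)(0,1) + C_2e^(6t)(-1,1).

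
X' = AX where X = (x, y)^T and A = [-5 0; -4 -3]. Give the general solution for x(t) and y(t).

x(t) = -K_1e^(-5t), y(t) = -2K_1e^(-5t) + K_2e^(-3t)

Coefficient matrix A = [[-5, 0], [-4, -3]].
Characteristic polynomial det(A - λI) = λ^2 + 8λ + 15 = 0.
Eigenvalues λ = -5, -3.
For λ=-5: (A-λI) row 2 is [-4, 2], so an eigenvector is (-1, -2).
For λ=-3: (A-λI) row 1 is [-2, 0], so an eigenvector is (0, 1).
General solution: K_1e^(-5t)(-1,-2) + K_2e^(-3t)(0,1).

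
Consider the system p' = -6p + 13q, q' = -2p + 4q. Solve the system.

p(t) = -3K_1e^(-t)sin(t) - 2K_1e^(-t)cos(t) - 2K_2e^(-t)sin(t) + 3K_2e^(-t)cos(t), q(t) = -K_1e^(-t)sin(t) - K_1e^(-t)cos(t) - K_2e^(-t)sin(t) + K_2e^(-t)cos(t)

Coefficient matrix A = [[-6, 13], [-2, 4]].
Characteristic polynomial det(A - λI) = λ^2 + 2λ + 2 = 0.
Eigenvalues λ = -1 ± i (complex conjugate pair).
For λ=-1+i: an eigenvector is (-2,-1) - i(-3,-1) = (-2 + 3i, -1 + i).
A real fundamental pair from Re and Im of e^((-1+i)t)v: X_1 = e^(-t)(cos(t)·(-2,-1) + sin(t)·(-3,-1)), X_2 = e^(-t)(sin(t)·(-2,-1) - cos(t)·(-3,-1)).
General solution: K_1X_1 + K_2X_2.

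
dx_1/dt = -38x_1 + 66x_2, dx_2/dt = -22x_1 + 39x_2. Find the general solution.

x_1(t) = -3C_1e^(6t) + 2C_2e^(-5t), x_2(t) = -2C_1e^(6t) + C_2e^(-5t)

Coefficient matrix A = [[-38, 66], [-22, 39]].
Characteristic polynomial det(A - λI) = λ^2 - λ - 30 = 0.
Eigenvalues λ = 6, -5.
For λ=6: (A-λI) row 1 is [-44, 66], so an eigenvector is (-3, -2).
For λ=-5: (A-λI) row 1 is [-33, 66], so an eigenvector is (2, 1).
General solution: C_1e^(6t)(-3,-2) + C_2e^(-5t)(2,1).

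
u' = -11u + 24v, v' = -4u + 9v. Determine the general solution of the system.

u(t) = -2c_1e^(t) - 3c_2e^(-3t), v(t) = -c_1e^(t) - c_2e^(-3t)

Coefficient matrix A = [[-11, 24], [-4, 9]].
Characteristic polynomial det(A - λI) = λ^2 + 2λ - 3 = 0.
Eigenvalues λ = 1, -3.
For λ=1: (A-λI) row 1 is [-12, 24], so an eigenvector is (-2, -1).
For λ=-3: (A-λI) row 1 is [-8, 24], so an eigenvector is (-3, -1).
General solution: c_1e^(t)(-2,-1) + c_2e^(-3t)(-3,-1).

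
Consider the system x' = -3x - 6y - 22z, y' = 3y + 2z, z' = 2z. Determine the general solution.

x(t) = K_1e^(-3t) - 2K_2e^(2t) - K_3e^(3t), y(t) = -2K_2e^(2t) + K_3e^(3t), z(t) = K_2e^(2t)

Coefficient matrix A = [[-3, -6, -22], [0, 3, 2], [0, 0, 2]].
det(A - λI) = 0 gives eigenvalues λ = -3, 2, 3.
For λ=-3: eigenvector (1,0,0).
For λ=2: eigenvector (-2,-2,1).
For λ=3: eigenvector (-1,1,0).
General solution: K_1e^(-3t)(1,0,0) + K_2e^(2t)(-2,-2,1) + K_3e^(3t)(-1,1,0).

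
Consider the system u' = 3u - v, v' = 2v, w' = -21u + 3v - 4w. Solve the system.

Coefficient matrix A = [[3, -1, 0], [0, 2, 0], [-21, 3, -4]].
det(A - λI) = 0 gives eigenvalues λ = -4, 2, 3.
For λ=-4: eigenvector (0,0,1).
For λ=2: eigenvector (1,1,-3).
For λ=3: eigenvector (1,0,-3).
General solution: c_1e^(-4t)(0,0,1) + c_2e^(2t)(1,1,-3) + c_3e^(3t)(1,0,-3).

u(t) = c_2e^(2t) + c_3e^(3t), v(t) = c_2e^(2t), w(t) = c_1e^(-4t) - 3c_2e^(2t) - 3c_3e^(3t)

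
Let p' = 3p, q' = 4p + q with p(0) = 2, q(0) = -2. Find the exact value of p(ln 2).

16

A = [[3,0],[4,1]]; eigenvalues λ = 1, 3.
Eigenvectors: (0,-1) for λ=1, (1,2) for λ=3.
From the initial condition, c_1 = 6, c_2 = 2.
p(ln 2) = (6)(2^1)(0) + (2)(2^3)(1) = 16.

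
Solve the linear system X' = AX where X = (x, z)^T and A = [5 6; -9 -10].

Coefficient matrix A = [[5, 6], [-9, -10]].
Characteristic polynomial det(A - λI) = λ^2 + 5λ + 4 = 0.
Eigenvalues λ = -4, -1.
For λ=-4: (A-λI) row 1 is [9, 6], so an eigenvector is (2, -3).
For λ=-1: (A-λI) row 1 is [6, 6], so an eigenvector is (-1, 1).
General solution: C_1e^(-4t)(2,-3) + C_2e^(-t)(-1,1).

x(t) = 2C_1e^(-4t) - C_2e^(-t), z(t) = -3C_1e^(-4t) + C_2e^(-t)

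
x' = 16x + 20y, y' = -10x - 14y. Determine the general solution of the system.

x(t) = C_1e^(-4t) + 2C_2e^(6t), y(t) = -C_1e^(-4t) - C_2e^(6t)

Coefficient matrix A = [[16, 20], [-10, -14]].
Characteristic polynomial det(A - λI) = λ^2 - 2λ - 24 = 0.
Eigenvalues λ = -4, 6.
For λ=-4: (A-λI) row 1 is [20, 20], so an eigenvector is (1, -1).
For λ=6: (A-λI) row 1 is [10, 20], so an eigenvector is (2, -1).
General solution: C_1e^(-4t)(1,-1) + C_2e^(6t)(2,-1).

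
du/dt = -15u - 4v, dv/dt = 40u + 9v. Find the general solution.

Coefficient matrix A = [[-15, -4], [40, 9]].
Characteristic polynomial det(A - λI) = λ^2 + 6λ + 25 = 0.
Eigenvalues λ = -3 ± 4i (complex conjugate pair).
For λ=-3+4i: an eigenvector is (-1,3) - i(0,-1) = (-1, 3 + i).
A real fundamental pair from Re and Im of e^((-3+4i)t)v: X_1 = e^(-3t)(cos(4t)·(-1,3) + sin(4t)·(0,-1)), X_2 = e^(-3t)(sin(4t)·(-1,3) - cos(4t)·(0,-1)).
General solution: c_1X_1 + c_2X_2.

u(t) = -c_1e^(-3t)cos(4t) - c_2e^(-3t)sin(4t), v(t) = -c_1e^(-3t)sin(4t) + 3c_1e^(-3t)cos(4t) + 3c_2e^(-3t)sin(4t) + c_2e^(-3t)cos(4t)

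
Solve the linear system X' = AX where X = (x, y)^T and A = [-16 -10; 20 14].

Coefficient matrix A = [[-16, -10], [20, 14]].
Characteristic polynomial det(A - λI) = λ^2 + 2λ - 24 = 0.
Eigenvalues λ = -6, 4.
For λ=-6: (A-λI) row 1 is [-10, -10], so an eigenvector is (-1, 1).
For λ=4: (A-λI) row 1 is [-20, -10], so an eigenvector is (-1, 2).
General solution: c_1e^(-6t)(-1,1) + c_2e^(4t)(-1,2).

x(t) = -c_1e^(-6t) - c_2e^(4t), y(t) = c_1e^(-6t) + 2c_2e^(4t)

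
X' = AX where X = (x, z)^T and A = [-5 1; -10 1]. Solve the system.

x(t) = -K_1e^(-2t)cos(t) - K_2e^(-2t)sin(t), z(t) = K_1e^(-2t)sin(t) - 3K_1e^(-2t)cos(t) - 3K_2e^(-2t)sin(t) - K_2e^(-2t)cos(t)

Coefficient matrix A = [[-5, 1], [-10, 1]].
Characteristic polynomial det(A - λI) = λ^2 + 4λ + 5 = 0.
Eigenvalues λ = -2 ± i (complex conjugate pair).
For λ=-2+i: an eigenvector is (-1,-3) - i(0,1) = (-1, -3 - i).
A real fundamental pair from Re and Im of e^((-2+i)t)v: X_1 = e^(-2t)(cos(t)·(-1,-3) + sin(t)·(0,1)), X_2 = e^(-2t)(sin(t)·(-1,-3) - cos(t)·(0,1)).
General solution: K_1X_1 + K_2X_2.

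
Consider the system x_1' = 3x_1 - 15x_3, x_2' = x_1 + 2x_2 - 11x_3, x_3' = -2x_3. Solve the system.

x_1(t) = K_1e^(3t) + 3K_3e^(-2t), x_2(t) = K_1e^(3t) + K_2e^(2t) + 2K_3e^(-2t), x_3(t) = K_3e^(-2t)

Coefficient matrix A = [[3, 0, -15], [1, 2, -11], [0, 0, -2]].
det(A - λI) = 0 gives eigenvalues λ = 3, 2, -2.
For λ=3: eigenvector (1,1,0).
For λ=2: eigenvector (0,1,0).
For λ=-2: eigenvector (3,2,1).
General solution: K_1e^(3t)(1,1,0) + K_2e^(2t)(0,1,0) + K_3e^(-2t)(3,2,1).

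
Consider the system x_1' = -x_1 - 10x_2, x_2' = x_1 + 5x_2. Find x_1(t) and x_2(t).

x_1(t) = 3C_1e^(2t)sin(t) - C_1e^(2t)cos(t) - C_2e^(2t)sin(t) - 3C_2e^(2t)cos(t), x_2(t) = -C_1e^(2t)sin(t) + C_2e^(2t)cos(t)

Coefficient matrix A = [[-1, -10], [1, 5]].
Characteristic polynomial det(A - λI) = λ^2 - 4λ + 5 = 0.
Eigenvalues λ = 2 ± i (complex conjugate pair).
For λ=2+i: an eigenvector is (-1,0) - i(3,-1) = (-1 - 3i, 0 + i).
A real fundamental pair from Re and Im of e^((2+i)t)v: X_1 = e^(2t)(cos(t)·(-1,0) + sin(t)·(3,-1)), X_2 = e^(2t)(sin(t)·(-1,0) - cos(t)·(3,-1)).
General solution: C_1X_1 + C_2X_2.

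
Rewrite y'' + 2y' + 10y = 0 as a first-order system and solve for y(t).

Let x_1 = y, x_2 = y'. Then x_1' = x_2 and x_2' = -10x_1 - 2x_2.
A = [[0,1],[-10,-2]]; det(A-λI) = λ^2 + 2λ + 10.
Eigenvalues λ = -1 ± 3i.

y(t) = c_1e^(-t)cos(3t) + c_2e^(-t)sin(3t)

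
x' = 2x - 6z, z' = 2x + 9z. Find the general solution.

Coefficient matrix A = [[2, -6], [2, 9]].
Characteristic polynomial det(A - λI) = λ^2 - 11λ + 30 = 0.
Eigenvalues λ = 6, 5.
For λ=6: (A-λI) row 1 is [-4, -6], so an eigenvector is (3, -2).
For λ=5: (A-λI) row 1 is [-3, -6], so an eigenvector is (-2, 1).
General solution: C_1e^(6t)(3,-2) + C_2e^(5t)(-2,1).

x(t) = 3C_1e^(6t) - 2C_2e^(5t), z(t) = -2C_1e^(6t) + C_2e^(5t)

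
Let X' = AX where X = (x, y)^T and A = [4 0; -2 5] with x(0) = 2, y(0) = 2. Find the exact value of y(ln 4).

A = [[4,0],[-2,5]]; eigenvalues λ = 4, 5.
Eigenvectors: (-1,-2) for λ=4, (0,1) for λ=5.
From the initial condition, c_1 = -2, c_2 = -2.
y(ln 4) = (-2)(4^4)(-2) + (-2)(4^5)(1) = -1024.

-1024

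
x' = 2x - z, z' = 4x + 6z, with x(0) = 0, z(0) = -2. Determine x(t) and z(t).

Coefficient matrix A = [[2, -1], [4, 6]].
Characteristic polynomial det(A - λI) = λ^2 - 8λ + 16 = 0.
Single eigenvalue λ = 4 with algebraic multiplicity 2.
Eigenvector v = (-1,2); generalized eigenvector w with (A-λI)w=v is (0,1).
General solution: e^(4t)[K_1·v + K_2·(t·v + w)].
Applying x(0)=0, z(0)=-2 gives K_1=0, K_2=-2.

x(t) = 2te^(4t), z(t) = -4te^(4t) - 2e^(4t)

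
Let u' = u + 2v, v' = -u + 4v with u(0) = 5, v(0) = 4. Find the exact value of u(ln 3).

A = [[1,2],[-1,4]]; eigenvalues λ = 2, 3.
Eigenvectors: (-2,-1) for λ=2, (-1,-1) for λ=3.
From the initial condition, c_1 = -1, c_2 = -3.
u(ln 3) = (-1)(3^2)(-2) + (-3)(3^3)(-1) = 99.

99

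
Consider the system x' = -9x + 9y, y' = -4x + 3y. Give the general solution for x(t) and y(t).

Coefficient matrix A = [[-9, 9], [-4, 3]].
Characteristic polynomial det(A - λI) = λ^2 + 6λ + 9 = 0.
Single eigenvalue λ = -3 with algebraic multiplicity 2.
Eigenvector v = (3,2); generalized eigenvector w with (A-λI)w=v is (1,1).
General solution: e^(-3t)[c_1·v + c_2·(t·v + w)].

x(t) = 3c_1e^(-3t) + 3c_2te^(-3t) + c_2e^(-3t), y(t) = 2c_1e^(-3t) + 2c_2te^(-3t) + c_2e^(-3t)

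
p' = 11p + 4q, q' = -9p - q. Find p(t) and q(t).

Coefficient matrix A = [[11, 4], [-9, -1]].
Characteristic polynomial det(A - λI) = λ^2 - 10λ + 25 = 0.
Single eigenvalue λ = 5 with algebraic multiplicity 2.
Eigenvector v = (-2,3); generalized eigenvector w with (A-λI)w=v is (-1,1).
General solution: e^(5t)[c_1·v + c_2·(t·v + w)].

p(t) = -2c_1e^(5t) - 2c_2te^(5t) - c_2e^(5t), q(t) = 3c_1e^(5t) + 3c_2te^(5t) + c_2e^(5t)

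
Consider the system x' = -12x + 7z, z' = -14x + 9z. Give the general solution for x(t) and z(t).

Coefficient matrix A = [[-12, 7], [-14, 9]].
Characteristic polynomial det(A - λI) = λ^2 + 3λ - 10 = 0.
Eigenvalues λ = -5, 2.
For λ=-5: (A-λI) row 1 is [-7, 7], so an eigenvector is (1, 1).
For λ=2: (A-λI) row 1 is [-14, 7], so an eigenvector is (1, 2).
General solution: K_1e^(-5t)(1,1) + K_2e^(2t)(1,2).

x(t) = K_1e^(-5t) + K_2e^(2t), z(t) = K_1e^(-5t) + 2K_2e^(2t)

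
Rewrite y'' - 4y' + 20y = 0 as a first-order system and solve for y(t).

y(t) = K_1e^(2t)cos(4t) + K_2e^(2t)sin(4t)

Let x_1 = y, x_2 = y'. Then x_1' = x_2 and x_2' = -20x_1 + 4x_2.
A = [[0,1],[-20,4]]; det(A-λI) = λ^2 - 4λ + 20.
Eigenvalues λ = 2 ± 4i.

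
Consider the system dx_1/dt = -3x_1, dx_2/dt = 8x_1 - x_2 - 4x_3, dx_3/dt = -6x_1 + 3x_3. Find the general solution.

x_1(t) = C_2e^(-3t), x_2(t) = C_1e^(-t) - 2C_2e^(-3t) - C_3e^(3t), x_3(t) = C_2e^(-3t) + C_3e^(3t)

Coefficient matrix A = [[-3, 0, 0], [8, -1, -4], [-6, 0, 3]].
det(A - λI) = 0 gives eigenvalues λ = -1, -3, 3.
For λ=-1: eigenvector (0,1,0).
For λ=-3: eigenvector (1,-2,1).
For λ=3: eigenvector (0,-1,1).
General solution: C_1e^(-t)(0,1,0) + C_2e^(-3t)(1,-2,1) + C_3e^(3t)(0,-1,1).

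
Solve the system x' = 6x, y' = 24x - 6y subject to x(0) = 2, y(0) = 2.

Coefficient matrix A = [[6, 0], [24, -6]].
Characteristic polynomial det(A - λI) = λ^2 - 36 = 0.
Eigenvalues λ = 6, -6.
For λ=6: (A-λI) row 2 is [24, -12], so an eigenvector is (1, 2).
For λ=-6: (A-λI) row 1 is [12, 0], so an eigenvector is (0, 1).
General solution: C_1e^(6t)(1,2) + C_2e^(-6t)(0,1).
Applying x(0)=2, y(0)=2 gives C_1=2, C_2=-2.

x(t) = 2e^(6t), y(t) = 4e^(6t) - 2e^(-6t)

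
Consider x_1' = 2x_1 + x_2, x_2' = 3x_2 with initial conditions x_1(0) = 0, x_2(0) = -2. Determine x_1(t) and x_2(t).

x_1(t) = -2e^(3t) + 2e^(2t), x_2(t) = -2e^(3t)

Coefficient matrix A = [[2, 1], [0, 3]].
Characteristic polynomial det(A - λI) = λ^2 - 5λ + 6 = 0.
Eigenvalues λ = 2, 3.
For λ=2: (A-λI) row 1 is [0, 1], so an eigenvector is (1, 0).
For λ=3: (A-λI) row 1 is [-1, 1], so an eigenvector is (-1, -1).
General solution: c_1e^(2t)(1,0) + c_2e^(3t)(-1,-1).
Applying x_1(0)=0, x_2(0)=-2 gives c_1=2, c_2=2.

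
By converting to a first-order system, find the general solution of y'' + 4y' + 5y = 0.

y(t) = K_1e^(-2t)cos(t) + K_2e^(-2t)sin(t)

Let x_1 = y, x_2 = y'. Then x_1' = x_2 and x_2' = -5x_1 - 4x_2.
A = [[0,1],[-5,-4]]; det(A-λI) = λ^2 + 4λ + 5.
Eigenvalues λ = -2 ± i.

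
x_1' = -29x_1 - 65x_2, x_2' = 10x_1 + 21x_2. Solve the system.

x_1(t) = -2K_1e^(-4t)sin(5t) + 3K_1e^(-4t)cos(5t) + 3K_2e^(-4t)sin(5t) + 2K_2e^(-4t)cos(5t), x_2(t) = K_1e^(-4t)sin(5t) - K_1e^(-4t)cos(5t) - K_2e^(-4t)sin(5t) - K_2e^(-4t)cos(5t)

Coefficient matrix A = [[-29, -65], [10, 21]].
Characteristic polynomial det(A - λI) = λ^2 + 8λ + 41 = 0.
Eigenvalues λ = -4 ± 5i (complex conjugate pair).
For λ=-4+5i: an eigenvector is (3,-1) - i(-2,1) = (3 + 2i, -1 - i).
A real fundamental pair from Re and Im of e^((-4+5i)t)v: X_1 = e^(-4t)(cos(5t)·(3,-1) + sin(5t)·(-2,1)), X_2 = e^(-4t)(sin(5t)·(3,-1) - cos(5t)·(-2,1)).
General solution: K_1X_1 + K_2X_2.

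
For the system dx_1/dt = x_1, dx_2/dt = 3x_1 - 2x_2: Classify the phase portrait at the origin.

saddle

A = [[1,0],[3,-2]]; det(A-λI) = λ^2 + λ - 2.
λ = 1, -2: opposite signs.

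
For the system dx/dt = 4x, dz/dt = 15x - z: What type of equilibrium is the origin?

saddle

A = [[4,0],[15,-1]]; det(A-λI) = λ^2 - 3λ - 4.
λ = 4, -1: opposite signs.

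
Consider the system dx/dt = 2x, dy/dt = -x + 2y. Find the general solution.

Coefficient matrix A = [[2, 0], [-1, 2]].
Characteristic polynomial det(A - λI) = λ^2 - 4λ + 4 = 0.
Single eigenvalue λ = 2 with algebraic multiplicity 2.
Eigenvector v = (0,-1); generalized eigenvector w with (A-λI)w=v is (1,0).
General solution: e^(2t)[K_1·v + K_2·(t·v + w)].

x(t) = K_2e^(2t), y(t) = -K_1e^(2t) - K_2te^(2t)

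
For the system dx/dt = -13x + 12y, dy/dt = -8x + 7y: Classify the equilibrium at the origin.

A = [[-13,12],[-8,7]]; det(A-λI) = λ^2 + 6λ + 5.
λ = -1, -5: both negative.

stable node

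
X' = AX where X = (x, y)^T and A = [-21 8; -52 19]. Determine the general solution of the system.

Coefficient matrix A = [[-21, 8], [-52, 19]].
Characteristic polynomial det(A - λI) = λ^2 + 2λ + 17 = 0.
Eigenvalues λ = -1 ± 4i (complex conjugate pair).
For λ=-1+4i: an eigenvector is (1,2) - i(-1,-3) = (1 + i, 2 + 3i).
A real fundamental pair from Re and Im of e^((-1+4i)t)v: X_1 = e^(-t)(cos(4t)·(1,2) + sin(4t)·(-1,-3)), X_2 = e^(-t)(sin(4t)·(1,2) - cos(4t)·(-1,-3)).
General solution: c_1X_1 + c_2X_2.

x(t) = -c_1e^(-t)sin(4t) + c_1e^(-t)cos(4t) + c_2e^(-t)sin(4t) + c_2e^(-t)cos(4t), y(t) = -3c_1e^(-t)sin(4t) + 2c_1e^(-t)cos(4t) + 2c_2e^(-t)sin(4t) + 3c_2e^(-t)cos(4t)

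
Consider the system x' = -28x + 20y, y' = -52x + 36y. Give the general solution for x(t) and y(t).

Coefficient matrix A = [[-28, 20], [-52, 36]].
Characteristic polynomial det(A - λI) = λ^2 - 8λ + 32 = 0.
Eigenvalues λ = 4 ± 4i (complex conjugate pair).
For λ=4+4i: an eigenvector is (-1,-2) - i(-2,-3) = (-1 + 2i, -2 + 3i).
A real fundamental pair from Re and Im of e^((4+4i)t)v: X_1 = e^(4t)(cos(4t)·(-1,-2) + sin(4t)·(-2,-3)), X_2 = e^(4t)(sin(4t)·(-1,-2) - cos(4t)·(-2,-3)).
General solution: C_1X_1 + C_2X_2.

x(t) = -2C_1e^(4t)sin(4t) - C_1e^(4t)cos(4t) - C_2e^(4t)sin(4t) + 2C_2e^(4t)cos(4t), y(t) = -3C_1e^(4t)sin(4t) - 2C_1e^(4t)cos(4t) - 2C_2e^(4t)sin(4t) + 3C_2e^(4t)cos(4t)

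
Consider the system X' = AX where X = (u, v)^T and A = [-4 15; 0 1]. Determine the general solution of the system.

Coefficient matrix A = [[-4, 15], [0, 1]].
Characteristic polynomial det(A - λI) = λ^2 + 3λ - 4 = 0.
Eigenvalues λ = 1, -4.
For λ=1: (A-λI) row 1 is [-5, 15], so an eigenvector is (3, 1).
For λ=-4: (A-λI) row 1 is [0, 15], so an eigenvector is (-1, 0).
General solution: C_1e^(t)(3,1) + C_2e^(-4t)(-1,0).

u(t) = 3C_1e^(t) - C_2e^(-4t), v(t) = C_1e^(t)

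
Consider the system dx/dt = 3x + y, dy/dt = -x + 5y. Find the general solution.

x(t) = -c_1e^(4t) - c_2te^(4t) + c_2e^(4t), y(t) = -c_1e^(4t) - c_2te^(4t)

Coefficient matrix A = [[3, 1], [-1, 5]].
Characteristic polynomial det(A - λI) = λ^2 - 8λ + 16 = 0.
Single eigenvalue λ = 4 with algebraic multiplicity 2.
Eigenvector v = (-1,-1); generalized eigenvector w with (A-λI)w=v is (1,0).
General solution: e^(4t)[c_1·v + c_2·(t·v + w)].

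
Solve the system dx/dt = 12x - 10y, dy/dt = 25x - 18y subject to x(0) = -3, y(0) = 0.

Coefficient matrix A = [[12, -10], [25, -18]].
Characteristic polynomial det(A - λI) = λ^2 + 6λ + 34 = 0.
Eigenvalues λ = -3 ± 5i (complex conjugate pair).
For λ=-3+5i: an eigenvector is (1,1) - i(1,2) = (1 - i, 1 - 2i).
A real fundamental pair from Re and Im of e^((-3+5i)t)v: X_1 = e^(-3t)(cos(5t)·(1,1) + sin(5t)·(1,2)), X_2 = e^(-3t)(sin(5t)·(1,1) - cos(5t)·(1,2)).
General solution: c_1X_1 + c_2X_2.
Applying x(0)=-3, y(0)=0 gives c_1=-6, c_2=-3.

x(t) = -9e^(-3t)sin(5t) - 3e^(-3t)cos(5t), y(t) = -15e^(-3t)sin(5t)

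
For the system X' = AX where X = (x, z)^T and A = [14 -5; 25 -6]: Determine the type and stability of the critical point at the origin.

unstable spiral

A = [[14,-5],[25,-6]]; det(A-λI) = λ^2 - 8λ + 41.
λ = 4 ± 5i: positive real part.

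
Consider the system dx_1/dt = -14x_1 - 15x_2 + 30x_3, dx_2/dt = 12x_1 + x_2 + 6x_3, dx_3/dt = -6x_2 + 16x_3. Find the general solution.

x_1(t) = 5c_1e^(-2t) - c_2e^(t), x_2(t) = -12c_1e^(-2t) + 5c_2e^(t) + 2c_3e^(4t), x_3(t) = -4c_1e^(-2t) + 2c_2e^(t) + c_3e^(4t)

Coefficient matrix A = [[-14, -15, 30], [12, 1, 6], [0, -6, 16]].
det(A - λI) = 0 gives eigenvalues λ = -2, 1, 4.
For λ=-2: eigenvector (5,-12,-4).
For λ=1: eigenvector (-1,5,2).
For λ=4: eigenvector (0,2,1).
General solution: c_1e^(-2t)(5,-12,-4) + c_2e^(t)(-1,5,2) + c_3e^(4t)(0,2,1).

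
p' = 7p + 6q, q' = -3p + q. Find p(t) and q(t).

p(t) = -K_1e^(4t)sin(3t) + K_1e^(4t)cos(3t) + K_2e^(4t)sin(3t) + K_2e^(4t)cos(3t), q(t) = -K_1e^(4t)cos(3t) - K_2e^(4t)sin(3t)

Coefficient matrix A = [[7, 6], [-3, 1]].
Characteristic polynomial det(A - λI) = λ^2 - 8λ + 25 = 0.
Eigenvalues λ = 4 ± 3i (complex conjugate pair).
For λ=4+3i: an eigenvector is (1,-1) - i(-1,0) = (1 + i, -1).
A real fundamental pair from Re and Im of e^((4+3i)t)v: X_1 = e^(4t)(cos(3t)·(1,-1) + sin(3t)·(-1,0)), X_2 = e^(4t)(sin(3t)·(1,-1) - cos(3t)·(-1,0)).
General solution: K_1X_1 + K_2X_2.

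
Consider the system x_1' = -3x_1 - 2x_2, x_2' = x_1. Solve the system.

x_1(t) = -2c_1e^(-2t) - c_2e^(-t), x_2(t) = c_1e^(-2t) + c_2e^(-t)

Coefficient matrix A = [[-3, -2], [1, 0]].
Characteristic polynomial det(A - λI) = λ^2 + 3λ + 2 = 0.
Eigenvalues λ = -2, -1.
For λ=-2: (A-λI) row 1 is [-1, -2], so an eigenvector is (-2, 1).
For λ=-1: (A-λI) row 1 is [-2, -2], so an eigenvector is (-1, 1).
General solution: c_1e^(-2t)(-2,1) + c_2e^(-t)(-1,1).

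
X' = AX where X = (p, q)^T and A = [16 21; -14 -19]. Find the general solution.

p(t) = -3c_1e^(2t) + c_2e^(-5t), q(t) = 2c_1e^(2t) - c_2e^(-5t)

Coefficient matrix A = [[16, 21], [-14, -19]].
Characteristic polynomial det(A - λI) = λ^2 + 3λ - 10 = 0.
Eigenvalues λ = 2, -5.
For λ=2: (A-λI) row 1 is [14, 21], so an eigenvector is (-3, 2).
For λ=-5: (A-λI) row 1 is [21, 21], so an eigenvector is (1, -1).
General solution: c_1e^(2t)(-3,2) + c_2e^(-5t)(1,-1).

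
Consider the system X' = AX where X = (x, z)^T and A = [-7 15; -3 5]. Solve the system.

x(t) = 2C_1e^(-t)sin(3t) - C_1e^(-t)cos(3t) - C_2e^(-t)sin(3t) - 2C_2e^(-t)cos(3t), z(t) = C_1e^(-t)sin(3t) - C_2e^(-t)cos(3t)

Coefficient matrix A = [[-7, 15], [-3, 5]].
Characteristic polynomial det(A - λI) = λ^2 + 2λ + 10 = 0.
Eigenvalues λ = -1 ± 3i (complex conjugate pair).
For λ=-1+3i: an eigenvector is (-1,0) - i(2,1) = (-1 - 2i, 0 - i).
A real fundamental pair from Re and Im of e^((-1+3i)t)v: X_1 = e^(-t)(cos(3t)·(-1,0) + sin(3t)·(2,1)), X_2 = e^(-t)(sin(3t)·(-1,0) - cos(3t)·(2,1)).
General solution: C_1X_1 + C_2X_2.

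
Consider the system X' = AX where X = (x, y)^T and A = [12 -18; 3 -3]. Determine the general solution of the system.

x(t) = -2C_1e^(3t) + 3C_2e^(6t), y(t) = -C_1e^(3t) + C_2e^(6t)

Coefficient matrix A = [[12, -18], [3, -3]].
Characteristic polynomial det(A - λI) = λ^2 - 9λ + 18 = 0.
Eigenvalues λ = 3, 6.
For λ=3: (A-λI) row 1 is [9, -18], so an eigenvector is (-2, -1).
For λ=6: (A-λI) row 1 is [6, -18], so an eigenvector is (3, 1).
General solution: C_1e^(3t)(-2,-1) + C_2e^(6t)(3,1).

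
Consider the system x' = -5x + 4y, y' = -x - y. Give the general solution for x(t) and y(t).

x(t) = -2C_1e^(-3t) - 2C_2te^(-3t) + C_2e^(-3t), y(t) = -C_1e^(-3t) - C_2te^(-3t)

Coefficient matrix A = [[-5, 4], [-1, -1]].
Characteristic polynomial det(A - λI) = λ^2 + 6λ + 9 = 0.
Single eigenvalue λ = -3 with algebraic multiplicity 2.
Eigenvector v = (-2,-1); generalized eigenvector w with (A-λI)w=v is (1,0).
General solution: e^(-3t)[C_1·v + C_2·(t·v + w)].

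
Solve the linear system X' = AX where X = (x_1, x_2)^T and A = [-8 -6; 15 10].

x_1(t) = -C_1e^(t)sin(3t) + C_1e^(t)cos(3t) + C_2e^(t)sin(3t) + C_2e^(t)cos(3t), x_2(t) = 2C_1e^(t)sin(3t) - C_1e^(t)cos(3t) - C_2e^(t)sin(3t) - 2C_2e^(t)cos(3t)

Coefficient matrix A = [[-8, -6], [15, 10]].
Characteristic polynomial det(A - λI) = λ^2 - 2λ + 10 = 0.
Eigenvalues λ = 1 ± 3i (complex conjugate pair).
For λ=1+3i: an eigenvector is (1,-1) - i(-1,2) = (1 + i, -1 - 2i).
A real fundamental pair from Re and Im of e^((1+3i)t)v: X_1 = e^(t)(cos(3t)·(1,-1) + sin(3t)·(-1,2)), X_2 = e^(t)(sin(3t)·(1,-1) - cos(3t)·(-1,2)).
General solution: C_1X_1 + C_2X_2.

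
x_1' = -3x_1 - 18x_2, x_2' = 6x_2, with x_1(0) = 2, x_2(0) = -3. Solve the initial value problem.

Coefficient matrix A = [[-3, -18], [0, 6]].
Characteristic polynomial det(A - λI) = λ^2 - 3λ - 18 = 0.
Eigenvalues λ = -3, 6.
For λ=-3: (A-λI) row 1 is [0, -18], so an eigenvector is (-1, 0).
For λ=6: (A-λI) row 1 is [-9, -18], so an eigenvector is (2, -1).
General solution: C_1e^(-3t)(-1,0) + C_2e^(6t)(2,-1).
Applying x_1(0)=2, x_2(0)=-3 gives C_1=4, C_2=3.

x_1(t) = 6e^(6t) - 4e^(-3t), x_2(t) = -3e^(6t)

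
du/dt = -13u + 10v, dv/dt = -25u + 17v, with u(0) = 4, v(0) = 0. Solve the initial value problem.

Coefficient matrix A = [[-13, 10], [-25, 17]].
Characteristic polynomial det(A - λI) = λ^2 - 4λ + 29 = 0.
Eigenvalues λ = 2 ± 5i (complex conjugate pair).
For λ=2+5i: an eigenvector is (1,2) - i(1,1) = (1 - i, 2 - i).
A real fundamental pair from Re and Im of e^((2+5i)t)v: X_1 = e^(2t)(cos(5t)·(1,2) + sin(5t)·(1,1)), X_2 = e^(2t)(sin(5t)·(1,2) - cos(5t)·(1,1)).
General solution: K_1X_1 + K_2X_2.
Applying u(0)=4, v(0)=0 gives K_1=-4, K_2=-8.

u(t) = -12e^(2t)sin(5t) + 4e^(2t)cos(5t), v(t) = -20e^(2t)sin(5t)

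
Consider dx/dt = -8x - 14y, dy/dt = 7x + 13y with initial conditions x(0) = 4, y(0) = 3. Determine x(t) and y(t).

Coefficient matrix A = [[-8, -14], [7, 13]].
Characteristic polynomial det(A - λI) = λ^2 - 5λ - 6 = 0.
Eigenvalues λ = -1, 6.
For λ=-1: (A-λI) row 1 is [-7, -14], so an eigenvector is (2, -1).
For λ=6: (A-λI) row 1 is [-14, -14], so an eigenvector is (1, -1).
General solution: K_1e^(-t)(2,-1) + K_2e^(6t)(1,-1).
Applying x(0)=4, y(0)=3 gives K_1=7, K_2=-10.

x(t) = -10e^(6t) + 14e^(-t), y(t) = 10e^(6t) - 7e^(-t)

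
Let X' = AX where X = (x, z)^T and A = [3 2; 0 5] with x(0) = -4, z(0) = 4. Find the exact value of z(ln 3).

972

A = [[3,2],[0,5]]; eigenvalues λ = 5, 3.
Eigenvectors: (1,1) for λ=5, (-1,0) for λ=3.
From the initial condition, c_1 = 4, c_2 = 8.
z(ln 3) = (4)(3^5)(1) + (8)(3^3)(0) = 972.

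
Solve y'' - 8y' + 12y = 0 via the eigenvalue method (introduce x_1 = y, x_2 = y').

y(t) = C_1e^(2t) + C_2e^(6t)

Let x_1 = y, x_2 = y'. Then x_1' = x_2 and x_2' = -12x_1 + 8x_2.
A = [[0,1],[-12,8]]; det(A-λI) = λ^2 - 8λ + 12.
Eigenvalues λ = 2, 6 with eigenvectors (1,2), (1,6).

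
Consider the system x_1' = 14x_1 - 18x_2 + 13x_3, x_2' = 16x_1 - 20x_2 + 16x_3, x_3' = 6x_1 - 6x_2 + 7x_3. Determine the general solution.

x_1(t) = -K_1e^(t) + K_2e^(-4t) + K_3e^(4t), x_2(t) = K_2e^(-4t) + 2K_3e^(4t), x_3(t) = K_1e^(t) + 2K_3e^(4t)

Coefficient matrix A = [[14, -18, 13], [16, -20, 16], [6, -6, 7]].
det(A - λI) = 0 gives eigenvalues λ = 1, -4, 4.
For λ=1: eigenvector (-1,0,1).
For λ=-4: eigenvector (1,1,0).
For λ=4: eigenvector (1,2,2).
General solution: K_1e^(t)(-1,0,1) + K_2e^(-4t)(1,1,0) + K_3e^(4t)(1,2,2).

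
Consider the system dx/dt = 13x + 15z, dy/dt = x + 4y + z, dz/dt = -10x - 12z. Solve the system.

Coefficient matrix A = [[13, 0, 15], [1, 4, 1], [-10, 0, -12]].
det(A - λI) = 0 gives eigenvalues λ = 3, 4, -2.
For λ=3: eigenvector (3,-1,-2).
For λ=4: eigenvector (0,1,0).
For λ=-2: eigenvector (-1,0,1).
General solution: c_1e^(3t)(3,-1,-2) + c_2e^(4t)(0,1,0) + c_3e^(-2t)(-1,0,1).

x(t) = 3c_1e^(3t) - c_3e^(-2t), y(t) = -c_1e^(3t) + c_2e^(4t), z(t) = -2c_1e^(3t) + c_3e^(-2t)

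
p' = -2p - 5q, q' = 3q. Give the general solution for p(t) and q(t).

p(t) = -K_1e^(3t) + K_2e^(-2t), q(t) = K_1e^(3t)

Coefficient matrix A = [[-2, -5], [0, 3]].
Characteristic polynomial det(A - λI) = λ^2 - λ - 6 = 0.
Eigenvalues λ = 3, -2.
For λ=3: (A-λI) row 1 is [-5, -5], so an eigenvector is (-1, 1).
For λ=-2: (A-λI) row 1 is [0, -5], so an eigenvector is (1, 0).
General solution: K_1e^(3t)(-1,1) + K_2e^(-2t)(1,0).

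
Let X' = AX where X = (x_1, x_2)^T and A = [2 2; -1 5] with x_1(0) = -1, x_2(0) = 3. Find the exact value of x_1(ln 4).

A = [[2,2],[-1,5]]; eigenvalues λ = 4, 3.
Eigenvectors: (-1,-1) for λ=4, (2,1) for λ=3.
From the initial condition, c_1 = -7, c_2 = -4.
x_1(ln 4) = (-7)(4^4)(-1) + (-4)(4^3)(2) = 1280.

1280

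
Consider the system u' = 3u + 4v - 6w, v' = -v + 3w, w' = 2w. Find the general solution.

Coefficient matrix A = [[3, 4, -6], [0, -1, 3], [0, 0, 2]].
det(A - λI) = 0 gives eigenvalues λ = 2, -1, 3.
For λ=2: eigenvector (2,1,1).
For λ=-1: eigenvector (-1,1,0).
For λ=3: eigenvector (1,0,0).
General solution: C_1e^(2t)(2,1,1) + C_2e^(-t)(-1,1,0) + C_3e^(3t)(1,0,0).

u(t) = 2C_1e^(2t) - C_2e^(-t) + C_3e^(3t), v(t) = C_1e^(2t) + C_2e^(-t), w(t) = C_1e^(2t)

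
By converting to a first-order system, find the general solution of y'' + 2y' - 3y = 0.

y(t) = c_1e^(t) + c_2e^(-3t)

Let x_1 = y, x_2 = y'. Then x_1' = x_2 and x_2' = 3x_1 - 2x_2.
A = [[0,1],[3,-2]]; det(A-λI) = λ^2 + 2λ - 3.
Eigenvalues λ = 1, -3 with eigenvectors (1,1), (1,-3).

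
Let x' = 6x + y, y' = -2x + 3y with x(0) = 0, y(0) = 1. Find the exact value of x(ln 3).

162

A = [[6,1],[-2,3]]; eigenvalues λ = 4, 5.
Eigenvectors: (1,-2) for λ=4, (1,-1) for λ=5.
From the initial condition, c_1 = -1, c_2 = 1.
x(ln 3) = (-1)(3^4)(1) + (1)(3^5)(1) = 162.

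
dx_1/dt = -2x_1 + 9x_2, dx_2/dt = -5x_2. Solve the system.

Coefficient matrix A = [[-2, 9], [0, -5]].
Characteristic polynomial det(A - λI) = λ^2 + 7λ + 10 = 0.
Eigenvalues λ = -5, -2.
For λ=-5: (A-λI) row 1 is [3, 9], so an eigenvector is (-3, 1).
For λ=-2: (A-λI) row 1 is [0, 9], so an eigenvector is (-1, 0).
General solution: K_1e^(-5t)(-3,1) + K_2e^(-2t)(-1,0).

x_1(t) = -3K_1e^(-5t) - K_2e^(-2t), x_2(t) = K_1e^(-5t)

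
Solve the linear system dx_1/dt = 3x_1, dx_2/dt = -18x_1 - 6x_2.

x_1(t) = -K_2e^(3t), x_2(t) = -K_1e^(-6t) + 2K_2e^(3t)

Coefficient matrix A = [[3, 0], [-18, -6]].
Characteristic polynomial det(A - λI) = λ^2 + 3λ - 18 = 0.
Eigenvalues λ = -6, 3.
For λ=-6: (A-λI) row 1 is [9, 0], so an eigenvector is (0, -1).
For λ=3: (A-λI) row 2 is [-18, -9], so an eigenvector is (-1, 2).
General solution: K_1e^(-6t)(0,-1) + K_2e^(3t)(-1,2).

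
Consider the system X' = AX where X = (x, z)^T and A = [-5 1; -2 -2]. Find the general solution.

x(t) = -C_1e^(-3t) - C_2e^(-4t), z(t) = -2C_1e^(-3t) - C_2e^(-4t)

Coefficient matrix A = [[-5, 1], [-2, -2]].
Characteristic polynomial det(A - λI) = λ^2 + 7λ + 12 = 0.
Eigenvalues λ = -3, -4.
For λ=-3: (A-λI) row 1 is [-2, 1], so an eigenvector is (-1, -2).
For λ=-4: (A-λI) row 1 is [-1, 1], so an eigenvector is (-1, -1).
General solution: C_1e^(-3t)(-1,-2) + C_2e^(-4t)(-1,-1).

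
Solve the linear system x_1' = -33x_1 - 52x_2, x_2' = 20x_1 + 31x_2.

x_1(t) = -3K_1e^(-t)sin(4t) + 2K_1e^(-t)cos(4t) + 2K_2e^(-t)sin(4t) + 3K_2e^(-t)cos(4t), x_2(t) = 2K_1e^(-t)sin(4t) - K_1e^(-t)cos(4t) - K_2e^(-t)sin(4t) - 2K_2e^(-t)cos(4t)

Coefficient matrix A = [[-33, -52], [20, 31]].
Characteristic polynomial det(A - λI) = λ^2 + 2λ + 17 = 0.
Eigenvalues λ = -1 ± 4i (complex conjugate pair).
For λ=-1+4i: an eigenvector is (2,-1) - i(-3,2) = (2 + 3i, -1 - 2i).
A real fundamental pair from Re and Im of e^((-1+4i)t)v: X_1 = e^(-t)(cos(4t)·(2,-1) + sin(4t)·(-3,2)), X_2 = e^(-t)(sin(4t)·(2,-1) - cos(4t)·(-3,2)).
General solution: K_1X_1 + K_2X_2.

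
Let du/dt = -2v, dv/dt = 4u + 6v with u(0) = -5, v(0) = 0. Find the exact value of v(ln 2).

-120

A = [[0,-2],[4,6]]; eigenvalues λ = 2, 4.
Eigenvectors: (1,-1) for λ=2, (1,-2) for λ=4.
From the initial condition, c_1 = -10, c_2 = 5.
v(ln 2) = (-10)(2^2)(-1) + (5)(2^4)(-2) = -120.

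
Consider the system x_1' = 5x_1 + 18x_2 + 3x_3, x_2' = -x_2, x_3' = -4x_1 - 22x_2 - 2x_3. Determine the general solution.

Coefficient matrix A = [[5, 18, 3], [0, -1, 0], [-4, -22, -2]].
det(A - λI) = 0 gives eigenvalues λ = 2, -1, 1.
For λ=2: eigenvector (1,0,-1).
For λ=-1: eigenvector (-8,1,10).
For λ=1: eigenvector (-3,0,4).
General solution: C_1e^(2t)(1,0,-1) + C_2e^(-t)(-8,1,10) + C_3e^(t)(-3,0,4).

x_1(t) = C_1e^(2t) - 8C_2e^(-t) - 3C_3e^(t), x_2(t) = C_2e^(-t), x_3(t) = -C_1e^(2t) + 10C_2e^(-t) + 4C_3e^(t)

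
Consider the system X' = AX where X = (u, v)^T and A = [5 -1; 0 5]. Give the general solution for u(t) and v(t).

u(t) = c_1e^(5t) + c_2te^(5t) + 2c_2e^(5t), v(t) = -c_2e^(5t)

Coefficient matrix A = [[5, -1], [0, 5]].
Characteristic polynomial det(A - λI) = λ^2 - 10λ + 25 = 0.
Single eigenvalue λ = 5 with algebraic multiplicity 2.
Eigenvector v = (1,0); generalized eigenvector w with (A-λI)w=v is (2,-1).
General solution: e^(5t)[c_1·v + c_2·(t·v + w)].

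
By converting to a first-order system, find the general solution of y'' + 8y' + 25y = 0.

y(t) = C_1e^(-4t)cos(3t) + C_2e^(-4t)sin(3t)

Let x_1 = y, x_2 = y'. Then x_1' = x_2 and x_2' = -25x_1 - 8x_2.
A = [[0,1],[-25,-8]]; det(A-λI) = λ^2 + 8λ + 25.
Eigenvalues λ = -4 ± 3i.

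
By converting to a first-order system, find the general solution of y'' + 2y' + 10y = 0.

Let x_1 = y, x_2 = y'. Then x_1' = x_2 and x_2' = -10x_1 - 2x_2.
A = [[0,1],[-10,-2]]; det(A-λI) = λ^2 + 2λ + 10.
Eigenvalues λ = -1 ± 3i.

y(t) = c_1e^(-t)cos(3t) + c_2e^(-t)sin(3t)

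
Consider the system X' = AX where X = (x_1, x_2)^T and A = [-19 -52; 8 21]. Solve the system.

x_1(t) = -3c_1e^(t)sin(4t) - 2c_1e^(t)cos(4t) - 2c_2e^(t)sin(4t) + 3c_2e^(t)cos(4t), x_2(t) = c_1e^(t)sin(4t) + c_1e^(t)cos(4t) + c_2e^(t)sin(4t) - c_2e^(t)cos(4t)

Coefficient matrix A = [[-19, -52], [8, 21]].
Characteristic polynomial det(A - λI) = λ^2 - 2λ + 17 = 0.
Eigenvalues λ = 1 ± 4i (complex conjugate pair).
For λ=1+4i: an eigenvector is (-2,1) - i(-3,1) = (-2 + 3i, 1 - i).
A real fundamental pair from Re and Im of e^((1+4i)t)v: X_1 = e^(t)(cos(4t)·(-2,1) + sin(4t)·(-3,1)), X_2 = e^(t)(sin(4t)·(-2,1) - cos(4t)·(-3,1)).
General solution: c_1X_1 + c_2X_2.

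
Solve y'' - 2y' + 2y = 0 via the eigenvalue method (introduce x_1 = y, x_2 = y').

y(t) = C_1e^(t)cos(t) + C_2e^(t)sin(t)

Let x_1 = y, x_2 = y'. Then x_1' = x_2 and x_2' = -2x_1 + 2x_2.
A = [[0,1],[-2,2]]; det(A-λI) = λ^2 - 2λ + 2.
Eigenvalues λ = 1 ± i.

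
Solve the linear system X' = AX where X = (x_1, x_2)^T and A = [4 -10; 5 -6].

Coefficient matrix A = [[4, -10], [5, -6]].
Characteristic polynomial det(A - λI) = λ^2 + 2λ + 26 = 0.
Eigenvalues λ = -1 ± 5i (complex conjugate pair).
For λ=-1+5i: an eigenvector is (1,1) - i(-1,0) = (1 + i, 1).
A real fundamental pair from Re and Im of e^((-1+5i)t)v: X_1 = e^(-t)(cos(5t)·(1,1) + sin(5t)·(-1,0)), X_2 = e^(-t)(sin(5t)·(1,1) - cos(5t)·(-1,0)).
General solution: K_1X_1 + K_2X_2.

x_1(t) = -K_1e^(-t)sin(5t) + K_1e^(-t)cos(5t) + K_2e^(-t)sin(5t) + K_2e^(-t)cos(5t), x_2(t) = K_1e^(-t)cos(5t) + K_2e^(-t)sin(5t)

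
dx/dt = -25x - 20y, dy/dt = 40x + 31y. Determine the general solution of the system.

Coefficient matrix A = [[-25, -20], [40, 31]].
Characteristic polynomial det(A - λI) = λ^2 - 6λ + 25 = 0.
Eigenvalues λ = 3 ± 4i (complex conjugate pair).
For λ=3+4i: an eigenvector is (1,-1) - i(-2,3) = (1 + 2i, -1 - 3i).
A real fundamental pair from Re and Im of e^((3+4i)t)v: X_1 = e^(3t)(cos(4t)·(1,-1) + sin(4t)·(-2,3)), X_2 = e^(3t)(sin(4t)·(1,-1) - cos(4t)·(-2,3)).
General solution: c_1X_1 + c_2X_2.

x(t) = -2c_1e^(3t)sin(4t) + c_1e^(3t)cos(4t) + c_2e^(3t)sin(4t) + 2c_2e^(3t)cos(4t), y(t) = 3c_1e^(3t)sin(4t) - c_1e^(3t)cos(4t) - c_2e^(3t)sin(4t) - 3c_2e^(3t)cos(4t)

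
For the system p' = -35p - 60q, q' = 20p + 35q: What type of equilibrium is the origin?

saddle

A = [[-35,-60],[20,35]]; det(A-λI) = λ^2 - 25.
λ = -5, 5: opposite signs.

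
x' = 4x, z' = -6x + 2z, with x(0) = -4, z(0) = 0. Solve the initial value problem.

x(t) = -4e^(4t), z(t) = 12e^(4t) - 12e^(2t)

Coefficient matrix A = [[4, 0], [-6, 2]].
Characteristic polynomial det(A - λI) = λ^2 - 6λ + 8 = 0.
Eigenvalues λ = 2, 4.
For λ=2: (A-λI) row 1 is [2, 0], so an eigenvector is (0, 1).
For λ=4: (A-λI) row 2 is [-6, -2], so an eigenvector is (1, -3).
General solution: C_1e^(2t)(0,1) + C_2e^(4t)(1,-3).
Applying x(0)=-4, z(0)=0 gives C_1=-12, C_2=-4.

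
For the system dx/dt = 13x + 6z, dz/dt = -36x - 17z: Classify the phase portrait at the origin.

A = [[13,6],[-36,-17]]; det(A-λI) = λ^2 + 4λ - 5.
λ = -5, 1: opposite signs.

saddle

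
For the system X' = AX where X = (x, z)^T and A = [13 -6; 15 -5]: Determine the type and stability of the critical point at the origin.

A = [[13,-6],[15,-5]]; det(A-λI) = λ^2 - 8λ + 25.
λ = 4 ± 3i: positive real part.

unstable spiral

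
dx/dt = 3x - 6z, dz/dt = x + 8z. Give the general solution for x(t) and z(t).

x(t) = -2K_1e^(6t) + 3K_2e^(5t), z(t) = K_1e^(6t) - K_2e^(5t)

Coefficient matrix A = [[3, -6], [1, 8]].
Characteristic polynomial det(A - λI) = λ^2 - 11λ + 30 = 0.
Eigenvalues λ = 6, 5.
For λ=6: (A-λI) row 1 is [-3, -6], so an eigenvector is (-2, 1).
For λ=5: (A-λI) row 1 is [-2, -6], so an eigenvector is (3, -1).
General solution: K_1e^(6t)(-2,1) + K_2e^(5t)(3,-1).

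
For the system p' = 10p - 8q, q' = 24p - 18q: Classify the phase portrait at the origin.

stable node

A = [[10,-8],[24,-18]]; det(A-λI) = λ^2 + 8λ + 12.
λ = -6, -2: both negative.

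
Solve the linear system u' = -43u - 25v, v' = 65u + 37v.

Coefficient matrix A = [[-43, -25], [65, 37]].
Characteristic polynomial det(A - λI) = λ^2 + 6λ + 34 = 0.
Eigenvalues λ = -3 ± 5i (complex conjugate pair).
For λ=-3+5i: an eigenvector is (-2,3) - i(1,-2) = (-2 - i, 3 + 2i).
A real fundamental pair from Re and Im of e^((-3+5i)t)v: X_1 = e^(-3t)(cos(5t)·(-2,3) + sin(5t)·(1,-2)), X_2 = e^(-3t)(sin(5t)·(-2,3) - cos(5t)·(1,-2)).
General solution: C_1X_1 + C_2X_2.

u(t) = C_1e^(-3t)sin(5t) - 2C_1e^(-3t)cos(5t) - 2C_2e^(-3t)sin(5t) - C_2e^(-3t)cos(5t), v(t) = -2C_1e^(-3t)sin(5t) + 3C_1e^(-3t)cos(5t) + 3C_2e^(-3t)sin(5t) + 2C_2e^(-3t)cos(5t)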